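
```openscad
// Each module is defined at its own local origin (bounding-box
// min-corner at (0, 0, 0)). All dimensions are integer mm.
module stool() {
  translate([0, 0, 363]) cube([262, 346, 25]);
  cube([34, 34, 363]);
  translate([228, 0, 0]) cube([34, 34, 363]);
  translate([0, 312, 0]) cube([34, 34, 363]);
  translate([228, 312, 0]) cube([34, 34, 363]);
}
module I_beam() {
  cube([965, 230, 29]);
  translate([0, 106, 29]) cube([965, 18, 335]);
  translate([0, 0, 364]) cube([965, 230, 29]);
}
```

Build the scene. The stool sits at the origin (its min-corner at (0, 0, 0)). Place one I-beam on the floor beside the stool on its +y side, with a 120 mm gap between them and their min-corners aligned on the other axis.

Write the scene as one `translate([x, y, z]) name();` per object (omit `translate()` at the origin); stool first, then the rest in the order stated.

stool();
translate([0, 466, 0]) I_beam();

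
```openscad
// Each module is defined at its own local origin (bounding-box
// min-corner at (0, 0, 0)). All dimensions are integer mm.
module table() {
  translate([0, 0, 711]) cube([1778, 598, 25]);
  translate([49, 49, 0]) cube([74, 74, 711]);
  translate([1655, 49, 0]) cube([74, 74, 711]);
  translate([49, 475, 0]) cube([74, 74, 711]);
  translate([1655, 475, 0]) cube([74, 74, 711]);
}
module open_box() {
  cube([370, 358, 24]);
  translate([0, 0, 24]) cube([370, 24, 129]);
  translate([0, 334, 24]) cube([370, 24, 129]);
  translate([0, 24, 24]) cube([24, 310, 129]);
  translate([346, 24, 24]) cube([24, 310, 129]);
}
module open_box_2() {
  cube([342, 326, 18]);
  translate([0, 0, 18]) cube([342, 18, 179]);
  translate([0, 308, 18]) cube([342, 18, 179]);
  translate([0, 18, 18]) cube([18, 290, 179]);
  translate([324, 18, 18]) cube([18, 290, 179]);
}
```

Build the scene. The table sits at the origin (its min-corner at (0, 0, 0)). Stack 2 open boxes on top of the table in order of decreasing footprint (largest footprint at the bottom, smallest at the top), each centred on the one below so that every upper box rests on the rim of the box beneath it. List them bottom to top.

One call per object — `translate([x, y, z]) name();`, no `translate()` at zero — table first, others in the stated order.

table();
translate([704, 120, 736]) open_box();
translate([718, 136, 889]) open_box_2();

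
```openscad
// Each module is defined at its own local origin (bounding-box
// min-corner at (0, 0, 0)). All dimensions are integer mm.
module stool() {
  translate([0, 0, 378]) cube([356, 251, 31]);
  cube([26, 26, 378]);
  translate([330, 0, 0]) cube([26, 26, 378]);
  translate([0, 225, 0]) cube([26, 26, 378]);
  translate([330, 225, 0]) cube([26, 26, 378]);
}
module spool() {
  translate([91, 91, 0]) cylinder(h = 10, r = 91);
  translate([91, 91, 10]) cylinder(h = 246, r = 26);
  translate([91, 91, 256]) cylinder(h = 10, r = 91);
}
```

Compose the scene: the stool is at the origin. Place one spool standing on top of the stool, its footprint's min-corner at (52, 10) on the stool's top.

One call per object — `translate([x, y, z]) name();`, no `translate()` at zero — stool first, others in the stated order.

stool();
translate([52, 10, 409]) spool();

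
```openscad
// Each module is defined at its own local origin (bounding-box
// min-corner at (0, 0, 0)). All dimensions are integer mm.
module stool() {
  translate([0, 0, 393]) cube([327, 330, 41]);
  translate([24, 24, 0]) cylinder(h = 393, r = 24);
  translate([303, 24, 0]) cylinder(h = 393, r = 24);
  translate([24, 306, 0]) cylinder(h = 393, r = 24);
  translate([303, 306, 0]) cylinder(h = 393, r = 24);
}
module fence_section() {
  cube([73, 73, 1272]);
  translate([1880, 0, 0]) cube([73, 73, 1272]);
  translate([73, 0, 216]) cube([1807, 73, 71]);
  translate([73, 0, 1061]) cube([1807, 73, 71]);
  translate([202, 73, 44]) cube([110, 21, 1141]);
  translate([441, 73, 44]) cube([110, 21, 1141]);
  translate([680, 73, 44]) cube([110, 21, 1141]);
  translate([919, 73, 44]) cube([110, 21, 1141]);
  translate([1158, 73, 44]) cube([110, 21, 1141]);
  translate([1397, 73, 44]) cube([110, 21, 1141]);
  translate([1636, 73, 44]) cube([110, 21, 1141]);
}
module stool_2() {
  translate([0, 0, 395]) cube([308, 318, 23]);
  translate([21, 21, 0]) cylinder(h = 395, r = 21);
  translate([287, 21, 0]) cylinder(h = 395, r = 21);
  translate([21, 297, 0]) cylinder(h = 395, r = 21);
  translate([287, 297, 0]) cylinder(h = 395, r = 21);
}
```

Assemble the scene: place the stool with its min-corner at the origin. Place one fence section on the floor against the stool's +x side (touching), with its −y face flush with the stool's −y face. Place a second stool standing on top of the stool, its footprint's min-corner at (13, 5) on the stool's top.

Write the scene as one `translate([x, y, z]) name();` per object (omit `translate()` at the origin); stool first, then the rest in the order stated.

stool();
translate([327, 0, 0]) fence_section();
translate([13, 5, 434]) stool_2();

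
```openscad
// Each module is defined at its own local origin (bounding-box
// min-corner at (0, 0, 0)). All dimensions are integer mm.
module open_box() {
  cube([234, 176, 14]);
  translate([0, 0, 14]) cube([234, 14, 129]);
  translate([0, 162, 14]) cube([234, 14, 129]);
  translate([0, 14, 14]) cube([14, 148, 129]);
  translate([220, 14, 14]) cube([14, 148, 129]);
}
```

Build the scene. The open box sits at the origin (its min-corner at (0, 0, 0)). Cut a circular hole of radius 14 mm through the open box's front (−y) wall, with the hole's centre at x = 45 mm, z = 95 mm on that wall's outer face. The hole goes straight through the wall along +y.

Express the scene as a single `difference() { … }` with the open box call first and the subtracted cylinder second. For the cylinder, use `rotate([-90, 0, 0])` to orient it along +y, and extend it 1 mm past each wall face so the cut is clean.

difference() {
  open_box();
  translate([45, -1, 95]) rotate([-90, 0, 0]) cylinder(h = 16, r = 14);
}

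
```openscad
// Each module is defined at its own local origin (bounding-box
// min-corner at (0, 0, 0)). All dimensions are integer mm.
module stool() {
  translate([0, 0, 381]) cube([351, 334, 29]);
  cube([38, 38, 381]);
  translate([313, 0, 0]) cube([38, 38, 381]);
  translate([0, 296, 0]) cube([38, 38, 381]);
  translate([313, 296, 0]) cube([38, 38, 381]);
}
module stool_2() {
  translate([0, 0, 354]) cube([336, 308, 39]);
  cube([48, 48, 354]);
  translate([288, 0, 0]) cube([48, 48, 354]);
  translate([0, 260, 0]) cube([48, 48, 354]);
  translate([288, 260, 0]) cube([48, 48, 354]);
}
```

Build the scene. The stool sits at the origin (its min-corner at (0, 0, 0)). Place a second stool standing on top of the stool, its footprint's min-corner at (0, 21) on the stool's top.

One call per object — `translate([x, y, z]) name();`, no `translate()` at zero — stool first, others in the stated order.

stool();
translate([0, 21, 410]) stool_2();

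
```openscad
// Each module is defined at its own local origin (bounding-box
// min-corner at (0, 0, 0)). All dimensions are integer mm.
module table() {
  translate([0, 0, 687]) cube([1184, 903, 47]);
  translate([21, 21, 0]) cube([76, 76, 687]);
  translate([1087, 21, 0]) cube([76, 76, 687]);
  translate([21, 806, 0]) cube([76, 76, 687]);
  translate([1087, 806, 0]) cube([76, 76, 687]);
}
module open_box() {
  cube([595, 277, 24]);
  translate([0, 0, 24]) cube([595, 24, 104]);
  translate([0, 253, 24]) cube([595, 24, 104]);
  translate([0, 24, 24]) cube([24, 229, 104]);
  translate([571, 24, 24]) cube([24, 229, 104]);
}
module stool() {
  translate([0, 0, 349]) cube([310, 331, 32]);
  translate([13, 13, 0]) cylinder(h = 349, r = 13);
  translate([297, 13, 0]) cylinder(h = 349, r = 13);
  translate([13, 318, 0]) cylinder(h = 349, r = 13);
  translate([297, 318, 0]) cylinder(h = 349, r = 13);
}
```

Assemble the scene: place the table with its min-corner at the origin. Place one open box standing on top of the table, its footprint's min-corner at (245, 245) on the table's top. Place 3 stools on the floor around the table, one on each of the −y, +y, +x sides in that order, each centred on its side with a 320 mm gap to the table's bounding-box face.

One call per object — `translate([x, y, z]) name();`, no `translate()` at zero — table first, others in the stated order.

table();
translate([245, 245, 734]) open_box();
translate([437, -651, 0]) stool();
translate([437, 1223, 0]) stool();
translate([1504, 286, 0]) stool();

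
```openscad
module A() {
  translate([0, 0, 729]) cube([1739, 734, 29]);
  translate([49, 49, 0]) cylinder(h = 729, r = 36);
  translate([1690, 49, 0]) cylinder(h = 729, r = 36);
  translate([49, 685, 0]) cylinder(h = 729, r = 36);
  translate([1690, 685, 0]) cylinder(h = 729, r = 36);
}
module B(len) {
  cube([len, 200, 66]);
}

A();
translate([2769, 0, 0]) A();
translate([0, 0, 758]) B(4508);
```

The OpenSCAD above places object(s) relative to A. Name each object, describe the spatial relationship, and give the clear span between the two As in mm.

Second table starts at x = 2769; first ends at x = 1739; clear span = 2769 − 1739 = 1030 mm.

A is a table. B is a beam. A beam spans the tops of two tables. The clear span between the two tables is 1030 mm.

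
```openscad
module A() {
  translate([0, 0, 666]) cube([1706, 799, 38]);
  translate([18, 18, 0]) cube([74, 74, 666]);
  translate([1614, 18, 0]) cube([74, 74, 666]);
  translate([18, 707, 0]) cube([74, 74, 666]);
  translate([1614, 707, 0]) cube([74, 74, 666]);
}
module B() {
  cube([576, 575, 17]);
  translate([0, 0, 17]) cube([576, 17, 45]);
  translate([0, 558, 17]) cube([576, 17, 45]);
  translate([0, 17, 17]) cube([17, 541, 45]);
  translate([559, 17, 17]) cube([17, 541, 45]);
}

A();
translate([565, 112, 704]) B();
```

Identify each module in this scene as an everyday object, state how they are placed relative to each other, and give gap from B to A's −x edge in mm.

The open box's min-x is at 565; the table's min-x is 0; gap = 565 mm.

A is a table. B is an open box. The open box is on top of the table, centred. The gap from the open box to the table's −x edge is 565 mm.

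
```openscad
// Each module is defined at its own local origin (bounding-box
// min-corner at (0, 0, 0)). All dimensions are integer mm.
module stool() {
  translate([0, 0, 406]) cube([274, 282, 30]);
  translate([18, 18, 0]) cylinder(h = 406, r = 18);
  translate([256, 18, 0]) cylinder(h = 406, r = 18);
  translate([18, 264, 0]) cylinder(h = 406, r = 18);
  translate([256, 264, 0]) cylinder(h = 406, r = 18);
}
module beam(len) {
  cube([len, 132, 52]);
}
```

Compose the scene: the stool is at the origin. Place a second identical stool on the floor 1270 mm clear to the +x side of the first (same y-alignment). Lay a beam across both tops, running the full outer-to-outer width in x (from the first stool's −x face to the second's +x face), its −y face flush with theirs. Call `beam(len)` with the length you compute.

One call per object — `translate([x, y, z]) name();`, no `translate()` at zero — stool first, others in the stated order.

stool();
translate([1544, 0, 0]) stool();
translate([0, 0, 436]) beam(1818);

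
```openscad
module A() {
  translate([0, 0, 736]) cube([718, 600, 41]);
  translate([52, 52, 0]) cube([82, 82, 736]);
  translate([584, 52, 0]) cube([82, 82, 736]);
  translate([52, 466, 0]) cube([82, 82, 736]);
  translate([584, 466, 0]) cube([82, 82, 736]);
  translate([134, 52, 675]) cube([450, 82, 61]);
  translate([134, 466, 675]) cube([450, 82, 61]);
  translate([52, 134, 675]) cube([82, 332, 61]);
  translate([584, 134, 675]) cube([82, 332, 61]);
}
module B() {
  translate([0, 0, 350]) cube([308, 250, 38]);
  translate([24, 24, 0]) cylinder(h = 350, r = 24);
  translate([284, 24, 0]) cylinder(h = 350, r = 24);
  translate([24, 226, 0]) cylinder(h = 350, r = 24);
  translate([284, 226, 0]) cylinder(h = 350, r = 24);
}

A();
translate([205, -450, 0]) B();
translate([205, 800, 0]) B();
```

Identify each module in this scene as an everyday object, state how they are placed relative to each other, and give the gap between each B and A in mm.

Each stool's nearest face is 200 mm from the table's bounding box.

A is a table. B is a stool. Two stools sit around the table at the −y, +y sides. The gap between each stool and the table is 200 mm.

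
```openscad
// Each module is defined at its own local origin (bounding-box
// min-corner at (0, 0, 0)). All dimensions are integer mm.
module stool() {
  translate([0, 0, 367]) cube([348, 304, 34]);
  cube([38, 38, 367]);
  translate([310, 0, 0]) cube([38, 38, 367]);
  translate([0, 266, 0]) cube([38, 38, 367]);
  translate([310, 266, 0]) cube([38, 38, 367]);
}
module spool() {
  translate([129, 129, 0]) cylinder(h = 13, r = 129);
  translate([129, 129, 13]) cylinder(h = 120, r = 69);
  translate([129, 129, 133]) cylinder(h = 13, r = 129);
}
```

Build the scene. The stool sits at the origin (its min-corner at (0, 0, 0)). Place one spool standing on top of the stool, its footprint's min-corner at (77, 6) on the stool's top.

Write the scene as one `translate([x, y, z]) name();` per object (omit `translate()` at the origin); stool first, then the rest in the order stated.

stool();
translate([77, 6, 401]) spool();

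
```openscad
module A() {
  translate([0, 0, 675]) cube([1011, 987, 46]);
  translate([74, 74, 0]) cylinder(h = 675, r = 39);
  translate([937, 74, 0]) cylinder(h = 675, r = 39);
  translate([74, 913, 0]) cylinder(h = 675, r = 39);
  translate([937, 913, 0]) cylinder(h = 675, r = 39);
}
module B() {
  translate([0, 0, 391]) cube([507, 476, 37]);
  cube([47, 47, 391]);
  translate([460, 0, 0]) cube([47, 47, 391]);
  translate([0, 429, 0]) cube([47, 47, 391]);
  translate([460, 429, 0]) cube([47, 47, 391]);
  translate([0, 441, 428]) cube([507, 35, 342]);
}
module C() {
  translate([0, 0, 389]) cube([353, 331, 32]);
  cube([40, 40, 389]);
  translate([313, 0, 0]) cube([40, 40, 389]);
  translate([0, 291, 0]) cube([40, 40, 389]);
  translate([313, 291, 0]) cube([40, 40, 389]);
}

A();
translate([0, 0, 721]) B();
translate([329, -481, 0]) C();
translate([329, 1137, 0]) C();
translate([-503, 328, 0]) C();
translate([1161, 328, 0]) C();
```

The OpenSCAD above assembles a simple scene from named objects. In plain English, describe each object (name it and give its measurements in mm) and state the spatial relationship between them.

A is a table with a 1011×987 mm rectangular top, 46 mm thick, top surface at z = 721 mm, supported by four round legs of 78 mm diameter, each leg's bounding box inset 35 mm from the nearest pair of top edges, running from the floor.

B is a chair. The seat is a 507×476×37 mm slab with its top at z = 428 mm, on four 47×47 mm corner legs (flush with the seat edges, standing on z = 0). A flat backrest 35 mm thick, 342 mm tall, spans the full seat width and rises from the seat top along its +y edge, rear face flush with the rear of the seat.

C is a simple wooden stool: a rectangular seat 353 mm (x) by 331 mm (y), 32 mm thick, top face at z = 421 mm, on four square legs, each 40×40 mm in cross-section. The legs rest on z = 0, each flush with a corner of the seat.

The chair is on top of the table. Four stools sit around the table at the −y, +y, −x, +x sides.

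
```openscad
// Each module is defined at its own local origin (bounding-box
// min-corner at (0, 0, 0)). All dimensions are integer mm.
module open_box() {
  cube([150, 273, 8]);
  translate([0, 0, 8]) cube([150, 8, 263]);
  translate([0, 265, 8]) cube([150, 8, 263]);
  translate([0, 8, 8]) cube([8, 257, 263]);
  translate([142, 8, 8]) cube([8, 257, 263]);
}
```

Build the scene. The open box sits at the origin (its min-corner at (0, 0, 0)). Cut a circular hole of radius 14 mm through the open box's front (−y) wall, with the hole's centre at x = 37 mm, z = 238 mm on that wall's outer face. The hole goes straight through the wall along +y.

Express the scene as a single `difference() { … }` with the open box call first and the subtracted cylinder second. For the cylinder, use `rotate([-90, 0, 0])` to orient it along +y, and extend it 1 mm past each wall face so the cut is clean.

difference() {
  open_box();
  translate([37, -1, 238]) rotate([-90, 0, 0]) cylinder(h = 10, r = 14);
}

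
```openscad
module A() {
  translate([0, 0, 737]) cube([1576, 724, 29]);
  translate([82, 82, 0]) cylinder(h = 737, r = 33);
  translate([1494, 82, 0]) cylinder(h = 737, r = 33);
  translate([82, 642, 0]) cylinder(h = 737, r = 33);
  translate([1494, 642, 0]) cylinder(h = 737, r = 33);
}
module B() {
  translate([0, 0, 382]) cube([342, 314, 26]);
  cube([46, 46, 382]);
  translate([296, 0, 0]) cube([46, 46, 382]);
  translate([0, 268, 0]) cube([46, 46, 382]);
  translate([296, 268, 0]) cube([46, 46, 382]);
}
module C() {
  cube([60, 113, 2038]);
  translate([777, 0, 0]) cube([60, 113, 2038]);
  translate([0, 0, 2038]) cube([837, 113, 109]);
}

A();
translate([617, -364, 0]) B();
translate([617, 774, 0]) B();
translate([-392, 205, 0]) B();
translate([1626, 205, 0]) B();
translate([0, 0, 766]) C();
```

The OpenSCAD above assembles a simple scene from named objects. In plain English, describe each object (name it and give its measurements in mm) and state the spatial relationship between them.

A is a table: top 1576 mm (x) × 724 mm (y), 29 mm thick, upper face at z = 766 mm, on four round legs of 66 mm diameter, each leg's bounding box inset 49 mm from the nearest pair of top edges, running from z = 0 to the bottom of the top.

B is a four-legged stool. The seat is 342×314 mm, 26 mm thick, top at z = 408 mm. It stands on four square legs, each 46×46 mm in cross-section, from z = 0 to the seat underside, each flush with a corner of the seat.

C is a rectangular door frame: two vertical jambs of 60×113 mm section, 2038 mm tall, with a clear opening 717 mm wide between their inner faces. A header 109 mm tall and 113 mm deep lies on top of the jambs and spans the full outside width.

Four stools sit around the table at the −y, +y, −x, +x sides. The door frame is on top of the table.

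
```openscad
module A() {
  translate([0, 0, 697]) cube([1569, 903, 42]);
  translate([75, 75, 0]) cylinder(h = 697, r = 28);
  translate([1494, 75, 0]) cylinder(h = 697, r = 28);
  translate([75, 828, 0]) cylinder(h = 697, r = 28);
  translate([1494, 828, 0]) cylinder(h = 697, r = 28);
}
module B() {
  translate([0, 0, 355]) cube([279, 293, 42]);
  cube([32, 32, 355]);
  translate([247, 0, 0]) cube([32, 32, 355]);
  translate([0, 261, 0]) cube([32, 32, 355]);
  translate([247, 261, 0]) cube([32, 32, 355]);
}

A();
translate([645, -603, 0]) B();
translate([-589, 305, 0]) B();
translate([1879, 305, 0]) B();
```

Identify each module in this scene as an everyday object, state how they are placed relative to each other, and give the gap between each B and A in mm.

A is a table. B is a stool. Three stools sit around the table at the −y, −x, +x sides. The gap between each stool and the table is 310 mm.

Each stool's nearest face is 310 mm from the table's bounding box.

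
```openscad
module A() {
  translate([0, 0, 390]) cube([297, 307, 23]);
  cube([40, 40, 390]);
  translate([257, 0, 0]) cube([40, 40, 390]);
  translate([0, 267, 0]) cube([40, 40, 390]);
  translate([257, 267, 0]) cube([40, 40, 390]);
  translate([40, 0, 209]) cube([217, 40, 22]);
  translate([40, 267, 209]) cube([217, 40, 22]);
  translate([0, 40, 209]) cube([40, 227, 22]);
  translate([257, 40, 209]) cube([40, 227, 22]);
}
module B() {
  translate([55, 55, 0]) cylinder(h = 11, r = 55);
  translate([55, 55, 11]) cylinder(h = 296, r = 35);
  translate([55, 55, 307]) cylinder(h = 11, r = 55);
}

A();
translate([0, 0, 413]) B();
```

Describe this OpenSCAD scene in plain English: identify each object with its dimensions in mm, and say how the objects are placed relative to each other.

A is a simple wooden stool: a rectangular seat 297 mm (x) by 307 mm (y), 23 mm thick, top face at z = 413 mm, on four square legs, each 40×40 mm in cross-section. The legs rest on z = 0, each flush with a corner of the seat. Four stretchers, 40 mm wide and 22 mm tall, connect adjacent legs with their undersides at z = 209 mm, each running between the inner faces of the legs it joins and aligned with the legs' outer faces on the other axis.

B is a spool: two coaxial disc flanges of radius 55 mm and thickness 11 mm, joined by a core cylinder of radius 35 mm and height 296 mm. The lower flange rests on z = 0 and the three cylinders share a vertical axis.

The spool is on top of the stool.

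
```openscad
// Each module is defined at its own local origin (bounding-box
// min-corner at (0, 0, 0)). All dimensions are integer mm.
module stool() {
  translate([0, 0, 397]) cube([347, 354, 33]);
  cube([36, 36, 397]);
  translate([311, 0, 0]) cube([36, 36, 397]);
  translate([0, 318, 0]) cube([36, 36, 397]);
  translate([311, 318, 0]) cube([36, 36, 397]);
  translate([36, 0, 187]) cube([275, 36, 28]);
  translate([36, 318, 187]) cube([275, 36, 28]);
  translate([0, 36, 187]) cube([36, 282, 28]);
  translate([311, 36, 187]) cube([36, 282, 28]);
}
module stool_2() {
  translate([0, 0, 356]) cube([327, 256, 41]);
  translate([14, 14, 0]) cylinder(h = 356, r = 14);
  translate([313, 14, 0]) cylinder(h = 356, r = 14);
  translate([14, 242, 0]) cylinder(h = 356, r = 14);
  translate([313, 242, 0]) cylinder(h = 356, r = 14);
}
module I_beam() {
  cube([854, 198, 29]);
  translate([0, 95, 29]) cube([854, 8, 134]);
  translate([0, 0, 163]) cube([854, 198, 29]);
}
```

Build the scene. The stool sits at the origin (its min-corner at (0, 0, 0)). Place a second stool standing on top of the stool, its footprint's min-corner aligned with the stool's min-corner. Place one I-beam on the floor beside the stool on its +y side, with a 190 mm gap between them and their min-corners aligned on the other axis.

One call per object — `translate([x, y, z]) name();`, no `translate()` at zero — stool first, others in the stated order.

stool();
translate([0, 0, 430]) stool_2();
translate([0, 544, 0]) I_beam();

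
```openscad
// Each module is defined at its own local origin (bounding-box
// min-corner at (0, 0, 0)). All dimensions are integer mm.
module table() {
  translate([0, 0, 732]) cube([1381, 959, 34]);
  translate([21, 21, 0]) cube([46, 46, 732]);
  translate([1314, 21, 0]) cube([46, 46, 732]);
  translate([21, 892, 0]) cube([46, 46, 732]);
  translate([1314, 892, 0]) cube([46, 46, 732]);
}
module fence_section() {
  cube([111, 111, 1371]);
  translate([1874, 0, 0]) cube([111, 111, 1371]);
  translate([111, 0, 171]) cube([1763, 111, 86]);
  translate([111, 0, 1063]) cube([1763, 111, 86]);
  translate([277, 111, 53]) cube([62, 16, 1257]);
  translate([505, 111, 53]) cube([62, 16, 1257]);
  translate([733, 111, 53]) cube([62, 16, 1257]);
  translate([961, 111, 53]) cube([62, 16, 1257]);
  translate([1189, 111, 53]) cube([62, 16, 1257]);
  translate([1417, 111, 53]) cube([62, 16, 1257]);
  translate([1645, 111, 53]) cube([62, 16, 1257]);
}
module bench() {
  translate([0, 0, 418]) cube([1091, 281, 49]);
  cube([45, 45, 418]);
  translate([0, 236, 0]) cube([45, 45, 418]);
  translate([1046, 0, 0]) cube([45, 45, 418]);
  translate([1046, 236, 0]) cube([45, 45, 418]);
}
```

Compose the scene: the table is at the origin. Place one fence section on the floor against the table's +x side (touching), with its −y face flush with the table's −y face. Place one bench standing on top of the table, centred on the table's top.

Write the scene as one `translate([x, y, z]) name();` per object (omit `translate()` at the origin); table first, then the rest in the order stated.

table();
translate([1381, 0, 0]) fence_section();
translate([145, 339, 766]) bench();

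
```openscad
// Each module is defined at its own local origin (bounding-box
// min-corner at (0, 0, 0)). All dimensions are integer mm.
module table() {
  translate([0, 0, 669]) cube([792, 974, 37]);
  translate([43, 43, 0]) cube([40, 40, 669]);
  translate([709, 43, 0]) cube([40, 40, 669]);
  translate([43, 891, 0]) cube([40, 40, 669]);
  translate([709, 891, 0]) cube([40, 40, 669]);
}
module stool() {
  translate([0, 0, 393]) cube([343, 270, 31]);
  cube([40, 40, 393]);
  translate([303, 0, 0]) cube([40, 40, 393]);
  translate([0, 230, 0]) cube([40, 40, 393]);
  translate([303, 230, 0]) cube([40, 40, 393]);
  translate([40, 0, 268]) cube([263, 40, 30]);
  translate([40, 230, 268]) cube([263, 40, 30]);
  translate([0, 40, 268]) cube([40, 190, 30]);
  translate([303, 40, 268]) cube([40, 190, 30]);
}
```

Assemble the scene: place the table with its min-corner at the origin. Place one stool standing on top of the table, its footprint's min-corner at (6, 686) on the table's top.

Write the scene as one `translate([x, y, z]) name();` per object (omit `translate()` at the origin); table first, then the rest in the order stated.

table();
translate([6, 686, 706]) stool();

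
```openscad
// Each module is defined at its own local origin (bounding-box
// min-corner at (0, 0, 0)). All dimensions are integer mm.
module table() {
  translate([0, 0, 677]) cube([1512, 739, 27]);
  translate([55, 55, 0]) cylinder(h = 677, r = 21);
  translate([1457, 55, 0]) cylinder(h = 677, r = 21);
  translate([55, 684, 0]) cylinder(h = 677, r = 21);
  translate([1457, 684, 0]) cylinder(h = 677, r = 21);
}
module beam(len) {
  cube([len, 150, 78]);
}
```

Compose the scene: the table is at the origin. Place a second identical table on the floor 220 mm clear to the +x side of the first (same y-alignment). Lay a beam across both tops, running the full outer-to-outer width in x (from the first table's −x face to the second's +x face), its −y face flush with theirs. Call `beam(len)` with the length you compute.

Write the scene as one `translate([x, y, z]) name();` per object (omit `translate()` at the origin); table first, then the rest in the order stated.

table();
translate([1732, 0, 0]) table();
translate([0, 0, 704]) beam(3244);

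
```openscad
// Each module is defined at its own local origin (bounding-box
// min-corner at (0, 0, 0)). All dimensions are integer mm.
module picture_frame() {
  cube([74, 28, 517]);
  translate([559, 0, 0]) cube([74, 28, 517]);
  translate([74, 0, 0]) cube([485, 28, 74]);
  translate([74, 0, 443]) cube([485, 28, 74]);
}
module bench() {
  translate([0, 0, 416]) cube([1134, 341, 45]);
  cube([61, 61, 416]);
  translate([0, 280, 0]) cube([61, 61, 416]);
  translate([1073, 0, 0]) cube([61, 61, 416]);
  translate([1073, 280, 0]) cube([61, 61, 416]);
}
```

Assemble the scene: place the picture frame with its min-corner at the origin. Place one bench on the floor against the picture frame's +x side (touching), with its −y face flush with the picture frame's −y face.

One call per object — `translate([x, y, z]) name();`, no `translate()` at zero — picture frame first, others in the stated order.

picture_frame();
translate([633, 0, 0]) bench();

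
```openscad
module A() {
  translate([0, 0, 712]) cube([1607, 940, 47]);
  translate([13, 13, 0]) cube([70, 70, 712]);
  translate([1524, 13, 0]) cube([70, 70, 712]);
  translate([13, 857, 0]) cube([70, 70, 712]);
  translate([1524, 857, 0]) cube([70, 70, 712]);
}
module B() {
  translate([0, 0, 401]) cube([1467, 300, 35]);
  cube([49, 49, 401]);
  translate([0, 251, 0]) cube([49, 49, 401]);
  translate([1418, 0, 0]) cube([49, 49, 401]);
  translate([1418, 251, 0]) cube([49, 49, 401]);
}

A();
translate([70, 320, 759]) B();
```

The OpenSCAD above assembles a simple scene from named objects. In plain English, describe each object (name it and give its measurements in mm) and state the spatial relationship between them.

A is a table: top 1607 mm (x) × 940 mm (y), 47 mm thick, upper face at z = 759 mm, on four 70×70 mm square legs, each inset 13 mm from the nearest pair of top edges, running from z = 0 to the bottom of the top.

B is a bench: a 1467×300 mm seat slab, 35 mm thick, top at z = 436 mm, on four 49×49 mm square legs flush with the seat corners and standing on z = 0.

The bench is on top of the table, centred.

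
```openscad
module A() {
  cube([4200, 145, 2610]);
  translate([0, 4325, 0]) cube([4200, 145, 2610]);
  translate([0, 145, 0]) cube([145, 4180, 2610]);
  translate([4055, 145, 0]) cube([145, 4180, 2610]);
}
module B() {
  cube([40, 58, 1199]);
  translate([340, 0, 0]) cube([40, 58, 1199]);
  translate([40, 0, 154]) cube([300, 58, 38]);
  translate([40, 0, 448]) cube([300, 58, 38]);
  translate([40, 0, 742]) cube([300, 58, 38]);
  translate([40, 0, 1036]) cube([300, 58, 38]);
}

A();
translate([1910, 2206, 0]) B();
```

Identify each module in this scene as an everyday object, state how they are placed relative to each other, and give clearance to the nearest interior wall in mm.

A is a house frame. B is a ladder. The ladder sits inside the house frame, centred. The clearance to the nearest interior wall is 1765 mm.

Clearances: x = 1765, y = 2061; minimum 1765 mm.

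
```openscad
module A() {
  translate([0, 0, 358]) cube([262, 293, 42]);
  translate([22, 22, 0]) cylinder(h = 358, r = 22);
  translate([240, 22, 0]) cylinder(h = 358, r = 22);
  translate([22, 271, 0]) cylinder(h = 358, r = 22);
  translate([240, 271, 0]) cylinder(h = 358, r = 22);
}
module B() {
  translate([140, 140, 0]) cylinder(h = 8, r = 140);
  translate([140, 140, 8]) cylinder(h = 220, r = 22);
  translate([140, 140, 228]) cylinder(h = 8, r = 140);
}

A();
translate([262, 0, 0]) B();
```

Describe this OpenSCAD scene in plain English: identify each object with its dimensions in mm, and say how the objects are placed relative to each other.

A is a four-legged stool. The seat is 262×293 mm, 42 mm thick, top at z = 400 mm. It stands on four round legs, each 44 mm in diameter, from z = 0 to the seat underside, each leg's axis is inset half a diameter from the nearest pair of seat edges (so the leg's bounding box is flush with the corner).

B is a spool: two coaxial disc flanges of radius 140 mm and thickness 8 mm, joined by a core cylinder of radius 22 mm and height 220 mm. The lower flange rests on z = 0 and the three cylinders share a vertical axis.

The spool is against the stool's +x side, with their −y faces flush.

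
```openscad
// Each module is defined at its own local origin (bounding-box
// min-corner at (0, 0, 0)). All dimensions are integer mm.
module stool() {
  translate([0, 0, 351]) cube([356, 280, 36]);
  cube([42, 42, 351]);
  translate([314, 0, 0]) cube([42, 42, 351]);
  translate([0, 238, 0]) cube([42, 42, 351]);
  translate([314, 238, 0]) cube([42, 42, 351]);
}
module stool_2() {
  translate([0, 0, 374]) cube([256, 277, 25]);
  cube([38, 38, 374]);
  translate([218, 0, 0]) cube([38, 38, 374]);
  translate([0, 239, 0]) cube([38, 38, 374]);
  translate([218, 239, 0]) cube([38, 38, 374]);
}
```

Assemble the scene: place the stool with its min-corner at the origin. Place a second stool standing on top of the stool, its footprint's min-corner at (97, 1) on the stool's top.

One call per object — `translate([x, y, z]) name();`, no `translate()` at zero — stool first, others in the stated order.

stool();
translate([97, 1, 387]) stool_2();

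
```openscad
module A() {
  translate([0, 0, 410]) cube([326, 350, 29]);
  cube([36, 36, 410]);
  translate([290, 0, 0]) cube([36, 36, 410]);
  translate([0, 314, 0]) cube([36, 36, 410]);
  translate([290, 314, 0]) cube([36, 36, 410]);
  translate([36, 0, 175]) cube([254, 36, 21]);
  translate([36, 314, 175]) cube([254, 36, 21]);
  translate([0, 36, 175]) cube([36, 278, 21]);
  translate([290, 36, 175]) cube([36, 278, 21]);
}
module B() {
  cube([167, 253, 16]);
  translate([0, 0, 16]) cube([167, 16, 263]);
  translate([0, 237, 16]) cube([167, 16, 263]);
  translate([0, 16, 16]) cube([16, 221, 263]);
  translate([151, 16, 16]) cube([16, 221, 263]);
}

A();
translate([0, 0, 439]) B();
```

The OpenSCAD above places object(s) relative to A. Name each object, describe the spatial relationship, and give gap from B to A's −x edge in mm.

The open box's min-x is at 0; the stool's min-x is 0; gap = 0 mm.

A is a stool. B is an open box. The open box is on top of the stool. The gap from the open box to the stool's −x edge is 0 mm.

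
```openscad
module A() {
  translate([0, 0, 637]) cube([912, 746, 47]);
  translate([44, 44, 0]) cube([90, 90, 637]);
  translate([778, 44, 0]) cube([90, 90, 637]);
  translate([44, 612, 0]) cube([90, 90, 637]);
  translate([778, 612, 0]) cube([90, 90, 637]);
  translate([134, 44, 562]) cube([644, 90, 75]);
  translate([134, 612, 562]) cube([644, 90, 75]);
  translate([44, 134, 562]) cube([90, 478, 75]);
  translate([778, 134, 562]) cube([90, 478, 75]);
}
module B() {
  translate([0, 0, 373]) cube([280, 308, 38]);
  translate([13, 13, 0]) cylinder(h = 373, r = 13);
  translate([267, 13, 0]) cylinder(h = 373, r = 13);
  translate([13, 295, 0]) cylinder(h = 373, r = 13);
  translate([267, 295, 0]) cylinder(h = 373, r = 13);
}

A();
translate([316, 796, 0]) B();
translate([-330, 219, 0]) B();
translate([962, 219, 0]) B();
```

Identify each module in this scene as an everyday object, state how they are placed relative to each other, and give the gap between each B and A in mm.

Each stool's nearest face is 50 mm from the table's bounding box.

A is a table. B is a stool. Three stools sit around the table at the +y, −x, +x sides. The gap between each stool and the table is 50 mm.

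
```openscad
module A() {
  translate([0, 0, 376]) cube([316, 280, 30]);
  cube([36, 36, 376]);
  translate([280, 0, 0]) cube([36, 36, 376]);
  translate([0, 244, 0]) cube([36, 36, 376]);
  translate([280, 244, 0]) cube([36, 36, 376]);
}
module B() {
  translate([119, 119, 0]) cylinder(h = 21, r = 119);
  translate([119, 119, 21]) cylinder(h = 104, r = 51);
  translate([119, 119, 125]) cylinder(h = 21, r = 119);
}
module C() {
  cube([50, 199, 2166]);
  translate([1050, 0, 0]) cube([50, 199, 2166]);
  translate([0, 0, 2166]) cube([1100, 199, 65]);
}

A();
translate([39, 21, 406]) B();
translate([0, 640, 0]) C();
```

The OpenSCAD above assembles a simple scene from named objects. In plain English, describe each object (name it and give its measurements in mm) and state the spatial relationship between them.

A is a four-legged stool. The seat is 316×280 mm, 30 mm thick, top at z = 406 mm. It stands on four square legs, each 36×36 mm in cross-section, from z = 0 to the seat underside, each flush with a corner of the seat.

B is a spool: two coaxial disc flanges of radius 119 mm and thickness 21 mm, joined by a core cylinder of radius 51 mm and height 104 mm. The lower flange rests on z = 0 and the three cylinders share a vertical axis.

C is a rectangular door frame: two vertical jambs of 50×199 mm section, 2166 mm tall, with a clear opening 1000 mm wide between their inner faces. A header 65 mm tall and 199 mm deep lies on top of the jambs and spans the full outside width.

The spool is on top of the stool, centred. The door frame is on the floor beside the stool on its +y side.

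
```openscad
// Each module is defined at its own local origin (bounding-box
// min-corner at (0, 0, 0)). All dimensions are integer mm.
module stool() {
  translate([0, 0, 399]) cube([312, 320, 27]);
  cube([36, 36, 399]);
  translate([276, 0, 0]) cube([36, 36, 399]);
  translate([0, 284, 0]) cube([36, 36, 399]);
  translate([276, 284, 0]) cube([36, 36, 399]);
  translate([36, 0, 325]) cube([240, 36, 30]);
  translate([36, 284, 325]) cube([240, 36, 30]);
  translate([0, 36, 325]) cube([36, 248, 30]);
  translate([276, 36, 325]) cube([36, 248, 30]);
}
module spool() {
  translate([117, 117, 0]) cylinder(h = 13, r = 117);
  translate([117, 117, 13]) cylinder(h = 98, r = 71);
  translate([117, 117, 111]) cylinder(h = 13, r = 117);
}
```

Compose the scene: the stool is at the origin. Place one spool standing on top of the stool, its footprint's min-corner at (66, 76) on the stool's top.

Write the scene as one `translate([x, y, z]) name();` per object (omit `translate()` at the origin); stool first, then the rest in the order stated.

stool();
translate([66, 76, 426]) spool();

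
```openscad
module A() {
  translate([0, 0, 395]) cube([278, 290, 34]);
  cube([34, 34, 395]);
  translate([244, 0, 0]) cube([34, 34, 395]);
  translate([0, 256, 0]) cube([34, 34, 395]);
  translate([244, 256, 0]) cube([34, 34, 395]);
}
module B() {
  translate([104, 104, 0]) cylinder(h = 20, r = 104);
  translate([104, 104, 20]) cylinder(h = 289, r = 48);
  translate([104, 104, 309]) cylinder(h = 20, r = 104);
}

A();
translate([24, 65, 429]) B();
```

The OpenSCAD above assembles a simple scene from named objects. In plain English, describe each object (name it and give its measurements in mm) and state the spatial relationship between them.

A is a four-legged stool. The seat is 278×290 mm, 34 mm thick, top at z = 429 mm. It stands on four square legs, each 34×34 mm in cross-section, from z = 0 to the seat underside, each flush with a corner of the seat.

B is a spool: two coaxial disc flanges of radius 104 mm and thickness 20 mm, joined by a core cylinder of radius 48 mm and height 289 mm. The lower flange rests on z = 0 and the three cylinders share a vertical axis.

The spool is on top of the stool.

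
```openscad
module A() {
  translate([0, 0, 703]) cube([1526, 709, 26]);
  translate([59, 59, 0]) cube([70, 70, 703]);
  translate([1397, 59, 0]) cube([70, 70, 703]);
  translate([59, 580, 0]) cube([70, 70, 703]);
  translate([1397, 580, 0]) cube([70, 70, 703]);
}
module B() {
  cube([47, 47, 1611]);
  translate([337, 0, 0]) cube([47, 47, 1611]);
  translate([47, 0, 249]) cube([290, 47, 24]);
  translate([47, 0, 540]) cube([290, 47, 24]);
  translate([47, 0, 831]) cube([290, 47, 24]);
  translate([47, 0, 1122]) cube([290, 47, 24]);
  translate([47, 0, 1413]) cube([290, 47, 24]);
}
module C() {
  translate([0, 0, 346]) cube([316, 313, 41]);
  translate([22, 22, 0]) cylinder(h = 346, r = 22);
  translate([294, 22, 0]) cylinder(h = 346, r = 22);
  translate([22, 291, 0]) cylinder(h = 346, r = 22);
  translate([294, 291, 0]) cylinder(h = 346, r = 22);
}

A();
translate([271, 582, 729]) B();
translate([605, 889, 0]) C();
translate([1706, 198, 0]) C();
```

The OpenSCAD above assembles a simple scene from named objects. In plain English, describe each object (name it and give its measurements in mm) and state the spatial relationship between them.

A is a table with a 1526×709 mm rectangular top, 26 mm thick, top surface at z = 729 mm, supported by four 70×70 mm square legs, each inset 59 mm from the nearest pair of top edges, running from the floor.

B is a straight ladder. Two 47×47 mm vertical rails, 1611 mm tall, stand 384 mm apart (outside-to-outside) with their front faces coplanar on the −y side. 5 rungs, each 47 mm deep and 24 mm tall, span between the inner faces of the rails, front faces flush with the rails. The lowest rung's underside is at z = 249 mm and rungs are spaced 291 mm apart (underside to underside).

C is a four-legged stool. The seat is a 316×313×41 mm slab whose top surface is at z = 387 mm; four round legs, each 44 mm in diameter, run from the floor (z = 0) to the underside of the seat, each leg's axis is inset half a diameter from the nearest pair of seat edges (so the leg's bounding box is flush with the corner).

The ladder is on top of the table. Two stools sit around the table at the +y, +x sides.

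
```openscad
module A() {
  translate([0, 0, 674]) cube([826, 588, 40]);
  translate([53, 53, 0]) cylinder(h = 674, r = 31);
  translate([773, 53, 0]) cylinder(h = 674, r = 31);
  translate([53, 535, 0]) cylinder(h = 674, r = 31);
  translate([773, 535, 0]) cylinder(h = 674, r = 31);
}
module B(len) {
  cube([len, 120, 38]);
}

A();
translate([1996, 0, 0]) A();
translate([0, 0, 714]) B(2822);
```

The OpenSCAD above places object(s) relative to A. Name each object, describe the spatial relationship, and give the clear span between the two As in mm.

Second table starts at x = 1996; first ends at x = 826; clear span = 1996 − 826 = 1170 mm.

A is a table. B is a beam. A beam spans the tops of two tables. The clear span between the two tables is 1170 mm.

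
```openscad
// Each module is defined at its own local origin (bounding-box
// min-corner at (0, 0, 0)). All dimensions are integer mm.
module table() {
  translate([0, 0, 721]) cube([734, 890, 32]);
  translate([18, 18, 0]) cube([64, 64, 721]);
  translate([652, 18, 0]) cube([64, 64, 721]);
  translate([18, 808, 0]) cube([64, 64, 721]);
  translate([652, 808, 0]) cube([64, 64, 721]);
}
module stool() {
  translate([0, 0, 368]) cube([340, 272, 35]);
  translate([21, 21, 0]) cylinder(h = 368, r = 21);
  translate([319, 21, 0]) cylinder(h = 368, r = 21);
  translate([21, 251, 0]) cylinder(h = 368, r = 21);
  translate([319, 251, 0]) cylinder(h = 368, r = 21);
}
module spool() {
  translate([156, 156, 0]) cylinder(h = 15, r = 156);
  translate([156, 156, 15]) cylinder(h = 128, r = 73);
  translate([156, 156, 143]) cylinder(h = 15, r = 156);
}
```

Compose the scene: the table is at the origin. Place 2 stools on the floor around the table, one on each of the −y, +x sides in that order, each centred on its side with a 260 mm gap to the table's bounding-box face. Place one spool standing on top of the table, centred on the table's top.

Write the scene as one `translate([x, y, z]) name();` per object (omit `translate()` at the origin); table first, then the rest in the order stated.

table();
translate([197, -532, 0]) stool();
translate([994, 309, 0]) stool();
translate([211, 289, 753]) spool();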